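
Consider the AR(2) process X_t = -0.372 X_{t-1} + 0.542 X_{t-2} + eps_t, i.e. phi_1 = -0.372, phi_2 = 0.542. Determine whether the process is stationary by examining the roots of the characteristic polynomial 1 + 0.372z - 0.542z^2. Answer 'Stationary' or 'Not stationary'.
\text{Stationary}

The AR(p) characteristic polynomial is P(z) = 1 + 0.372z - 0.542z^2.
Stationarity requires all roots to lie outside the unit circle, i.e. |z| > 1 for every root.
Set 1 + (0.372) z + (-0.542) z^2 = 0, i.e. a z^2 + b z + c = 0 with a = -0.542, b = 0.372, c = 1.
Discriminant D = b^2 - 4ac = (0.372)^2 - 4*(-0.542)*1 = 0.138384 - (-2.168) = 2.306384.
D >= 0, so the roots are real: z = (-b +/- sqrt(D)) / (2a) = (-0.372 +/- 1.518678) / (-1.084).
  z_1 = (-0.372 + 1.518678) / (-1.084) = -1.0578,   |z_1| = 1.0578.
  z_2 = (-0.372 - 1.518678) / (-1.084) = 1.7442,   |z_2| = 1.7442.
Moduli of all roots: 1.0578, 1.7442.
All moduli strictly greater than 1? Yes.
Verdict: Stationary.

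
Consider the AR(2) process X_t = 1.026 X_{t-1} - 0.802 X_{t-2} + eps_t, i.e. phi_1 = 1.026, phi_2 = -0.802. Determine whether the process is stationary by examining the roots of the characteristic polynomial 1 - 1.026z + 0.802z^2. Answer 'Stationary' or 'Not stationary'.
\text{Stationary}

The AR(p) characteristic polynomial is P(z) = 1 - 1.026z + 0.802z^2.
Stationarity requires all roots to lie outside the unit circle, i.e. |z| > 1 for every root.
Set 1 + (-1.026) z + (0.802) z^2 = 0, i.e. a z^2 + b z + c = 0 with a = 0.802, b = -1.026, c = 1.
Discriminant D = b^2 - 4ac = (-1.026)^2 - 4*(0.802)*1 = 1.052676 - (3.208) = -2.155324.
D < 0, so the roots are the complex-conjugate pair z = (-b +/- i sqrt(-D)) / (2a) = 0.6397 +/- 0.9153i.
For a conjugate pair |z|^2 = z * conj(z) = (product of roots) = c/a = 1/(0.802) = 1.246883, so |z| = sqrt(1.246883) = 1.1166 for both roots.
Moduli of all roots: 1.1166, 1.1166.
All moduli strictly greater than 1? Yes.
Verdict: Stationary.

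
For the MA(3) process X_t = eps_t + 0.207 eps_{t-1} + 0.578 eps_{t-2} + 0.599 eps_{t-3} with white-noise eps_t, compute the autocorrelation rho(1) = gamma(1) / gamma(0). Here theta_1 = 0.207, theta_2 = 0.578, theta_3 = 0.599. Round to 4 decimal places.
\rho(1) = 0.3877

For an MA(q) process with theta_0 = 1, the autocovariance is
  gamma(k) = sigma^2 * sum_{i=0..q-k} theta_i * theta_{i+k},
and rho(k) = gamma(k) / gamma(0). Sigma^2 cancels.
  numerator   = (1)*(0.207) + (0.207)*(0.578) + (0.578)*(0.599) = 0.672868.
  denominator = (1)^2 + (0.207)^2 + (0.578)^2 + (0.599)^2 = 1.735734.
  rho(1) = 0.672868 / 1.735734 = 0.3877.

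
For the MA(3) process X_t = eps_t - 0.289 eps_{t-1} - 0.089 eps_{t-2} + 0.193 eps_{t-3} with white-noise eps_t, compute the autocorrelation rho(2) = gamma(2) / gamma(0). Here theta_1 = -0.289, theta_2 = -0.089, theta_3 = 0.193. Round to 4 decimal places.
\rho(2) = -0.1283

For an MA(q) process with theta_0 = 1, the autocovariance is
  gamma(k) = sigma^2 * sum_{i=0..q-k} theta_i * theta_{i+k},
and rho(k) = gamma(k) / gamma(0). Sigma^2 cancels.
  numerator   = (1)*(-0.089) + (-0.289)*(0.193) = -0.144777.
  denominator = (1)^2 + (-0.289)^2 + (-0.089)^2 + (0.193)^2 = 1.128691.
  rho(2) = -0.144777 / 1.128691 = -0.1283.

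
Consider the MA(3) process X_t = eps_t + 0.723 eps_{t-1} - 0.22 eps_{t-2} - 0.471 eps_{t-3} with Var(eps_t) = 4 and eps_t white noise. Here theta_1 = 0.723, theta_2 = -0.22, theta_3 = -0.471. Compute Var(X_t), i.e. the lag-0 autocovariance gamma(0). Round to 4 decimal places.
\gamma(0) = 7.1719

For an MA(q) process X_t = eps_t + sum_i theta_i eps_{t-i} with
Var(eps_t) = sigma^2, the variance is
  gamma(0) = sigma^2 * (1 + sum_i theta_i^2).
  sum_i theta_i^2 = (0.723)^2 + (-0.22)^2 + (-0.471)^2 = 0.522729 + 0.0484 + 0.221841 = 0.79297.
  gamma(0) = 4 * (1 + 0.79297) = 4 * 1.79297 = 7.17188, which rounds to 7.1719.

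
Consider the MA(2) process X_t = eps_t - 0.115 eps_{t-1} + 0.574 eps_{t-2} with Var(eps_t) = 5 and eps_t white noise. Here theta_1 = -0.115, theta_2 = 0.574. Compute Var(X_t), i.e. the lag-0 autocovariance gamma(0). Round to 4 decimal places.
\gamma(0) = 6.7135

For an MA(q) process X_t = eps_t + sum_i theta_i eps_{t-i} with
Var(eps_t) = sigma^2, the variance is
  gamma(0) = sigma^2 * (1 + sum_i theta_i^2).
  sum_i theta_i^2 = (-0.115)^2 + (0.574)^2 = 0.013225 + 0.329476 = 0.342701.
  gamma(0) = 5 * (1 + 0.342701) = 5 * 1.342701 = 6.713505, which rounds to 6.7135.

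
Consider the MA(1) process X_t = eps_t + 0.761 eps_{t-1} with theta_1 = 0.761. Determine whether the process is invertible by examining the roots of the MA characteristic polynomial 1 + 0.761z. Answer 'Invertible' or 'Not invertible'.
\text{Invertible}

The MA(q) characteristic polynomial is P(z) = 1 + 0.761z.
Invertibility requires all roots to lie outside the unit circle, i.e. |z| > 1 for every root.
This is linear in z: 1 + (0.761) z = 0  =>  z = -1/(0.761) = -1.31406,  |z| = 1.31406.
Moduli of all roots: 1.3141.
All moduli strictly greater than 1? Yes.
Verdict: Invertible.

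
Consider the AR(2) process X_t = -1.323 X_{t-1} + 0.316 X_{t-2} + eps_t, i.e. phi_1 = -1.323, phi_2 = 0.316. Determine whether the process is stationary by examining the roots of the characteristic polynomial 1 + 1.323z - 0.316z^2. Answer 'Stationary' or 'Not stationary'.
\text{Not stationary}

The AR(p) characteristic polynomial is P(z) = 1 + 1.323z - 0.316z^2.
Stationarity requires all roots to lie outside the unit circle, i.e. |z| > 1 for every root.
Set 1 + (1.323) z + (-0.316) z^2 = 0, i.e. a z^2 + b z + c = 0 with a = -0.316, b = 1.323, c = 1.
Discriminant D = b^2 - 4ac = (1.323)^2 - 4*(-0.316)*1 = 1.750329 - (-1.264) = 3.014329.
D >= 0, so the roots are real: z = (-b +/- sqrt(D)) / (2a) = (-1.323 +/- 1.736182) / (-0.632).
  z_1 = (-1.323 + 1.736182) / (-0.632) = -0.6538,   |z_1| = 0.6538.
  z_2 = (-1.323 - 1.736182) / (-0.632) = 4.8405,   |z_2| = 4.8405.
Moduli of all roots: 0.6538, 4.8405.
All moduli strictly greater than 1? No.
Verdict: Not stationary.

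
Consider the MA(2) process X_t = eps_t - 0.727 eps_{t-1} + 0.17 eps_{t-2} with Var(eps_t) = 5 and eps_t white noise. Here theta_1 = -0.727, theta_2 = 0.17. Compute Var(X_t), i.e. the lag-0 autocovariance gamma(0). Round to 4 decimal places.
\gamma(0) = 7.7871

For an MA(q) process X_t = eps_t + sum_i theta_i eps_{t-i} with
Var(eps_t) = sigma^2, the variance is
  gamma(0) = sigma^2 * (1 + sum_i theta_i^2).
  sum_i theta_i^2 = (-0.727)^2 + (0.17)^2 = 0.528529 + 0.0289 = 0.557429.
  gamma(0) = 5 * (1 + 0.557429) = 5 * 1.557429 = 7.787145, which rounds to 7.7871.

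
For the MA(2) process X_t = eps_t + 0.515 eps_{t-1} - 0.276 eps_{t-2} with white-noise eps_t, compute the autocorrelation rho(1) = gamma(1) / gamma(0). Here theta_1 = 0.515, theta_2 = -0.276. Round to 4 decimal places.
\rho(1) = 0.2780

For an MA(q) process with theta_0 = 1, the autocovariance is
  gamma(k) = sigma^2 * sum_{i=0..q-k} theta_i * theta_{i+k},
and rho(k) = gamma(k) / gamma(0). Sigma^2 cancels.
  numerator   = (1)*(0.515) + (0.515)*(-0.276) = 0.37286.
  denominator = (1)^2 + (0.515)^2 + (-0.276)^2 = 1.341401.
  rho(1) = 0.37286 / 1.341401 = 0.2780.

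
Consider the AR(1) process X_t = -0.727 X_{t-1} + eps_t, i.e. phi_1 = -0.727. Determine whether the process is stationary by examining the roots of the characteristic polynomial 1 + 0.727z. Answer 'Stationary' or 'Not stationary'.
\text{Stationary}

The AR(p) characteristic polynomial is P(z) = 1 + 0.727z.
Stationarity requires all roots to lie outside the unit circle, i.e. |z| > 1 for every root.
This is linear in z: 1 + (0.727) z = 0  =>  z = -1/(0.727) = -1.375516,  |z| = 1.375516.
Moduli of all roots: 1.3755.
All moduli strictly greater than 1? Yes.
Verdict: Stationary.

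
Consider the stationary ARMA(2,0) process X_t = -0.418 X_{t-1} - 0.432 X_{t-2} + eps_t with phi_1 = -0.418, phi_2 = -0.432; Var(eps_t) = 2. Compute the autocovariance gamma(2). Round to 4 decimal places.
\gamma(2) = -0.8332

Multiply the model equation by X_{t-k} and take expectations. With theta_0 = psi_0 = 1 and psi_j the MA(infinity) weights, this gives
  gamma(k) - sum_i phi_i gamma(k-i) = c_k,
  c_k = sigma^2 * sum_{j=k..q} theta_j psi_{j-k}   (c_k = 0 for k > q),
using gamma(-m) = gamma(m).
Pure AR (q = 0): c_0 = sigma^2 = 2, c_k = 0 for k >= 1.
Equations for k = 0, 1, 2 (AR order 2, c_2 = 0):
  (E0) gamma(0) = phi_1 gamma(1) + phi_2 gamma(2) + c_0
  (E1) gamma(1) = phi_1 gamma(0) + phi_2 gamma(1) + c_1
  (E2) gamma(2) = phi_1 gamma(1) + phi_2 gamma(0)
From (E1): gamma(1) = A gamma(0) + B with
  A = phi_1 / (1 - phi_2) = -0.418 / 1.432 = -0.291899,   B = c_1 / (1 - phi_2) = 0 / 1.432 = 0.
Insert (E2) into (E0): gamma(0) (1 - phi_2^2) = phi_1 (1 + phi_2) gamma(1) + c_0.
  phi_1 (1 + phi_2) = (-0.418)(0.568) = -0.237424,   1 - phi_2^2 = 0.813376.
Replace gamma(1) by A gamma(0) + B and collect gamma(0):
  gamma(0) [0.813376 - (-0.237424)(-0.291899)] = c_0 = 2
  gamma(0) * 0.744072 = 2
  gamma(0) = 2 / 0.744072 = 2.687912.
  gamma(1) = A gamma(0) = (-0.291899)(2.687912) = -0.7846.
  gamma(2) = phi_1 gamma(1) + phi_2 gamma(0) = (-0.418)(-0.7846) + (-0.432)(2.687912) = -0.833215.
Therefore gamma(2) = -0.8332 (to 4 decimal places).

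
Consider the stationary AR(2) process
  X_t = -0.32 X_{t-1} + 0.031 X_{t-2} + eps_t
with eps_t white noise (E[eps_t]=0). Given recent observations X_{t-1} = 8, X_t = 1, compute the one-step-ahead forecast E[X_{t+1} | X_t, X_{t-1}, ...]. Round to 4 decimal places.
E[X_{t+1} \mid \mathcal F_t] = -0.0720

For an AR(p) model X_t = c + sum_i phi_i X_{t-i} + eps_t, the
one-step-ahead conditional mean is
  E[X_{t+1} | X_t, ...] = c + sum_i phi_i X_{t+1-i}.
Substitute known values:
  E[X_{t+1} | ...] = (-0.32) * (1) + (0.031) * (8)
                   = -0.0720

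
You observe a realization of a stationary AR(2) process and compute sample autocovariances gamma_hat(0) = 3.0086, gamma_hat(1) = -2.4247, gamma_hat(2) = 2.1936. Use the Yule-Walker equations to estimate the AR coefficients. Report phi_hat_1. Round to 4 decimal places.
\hat\phi_{1} = -0.6229

The Yule-Walker equations for an AR(p) process read, in matrix form,
  Gamma_p phi = r_p,   with   (Gamma_p)_{ij} = gamma(|i - j|),
                       (r_p)_i = gamma(i),   i,j = 1..p.
Substitute the sample gammas (Toeplitz matrix and right-hand side of size 2):
  Gamma_p = [[3.0086, -2.4247], [-2.4247, 3.0086]]
  r_p     = [-2.4247, 2.1936]
Written out:
  3.0086 phi_1 - 2.4247 phi_2 = -2.4247
  -2.4247 phi_1 + 3.0086 phi_2 = 2.1936
Solve by Cramer's rule:
  det = gamma(0)^2 - gamma(1)^2 = (3.0086)^2 - (-2.4247)^2 = 9.05167396 - 5.87917009 = 3.17250387
  phi_hat_1 = [gamma(1) gamma(0) - gamma(1) gamma(2)] / det = [(-2.4247)(3.0086) - (-2.4247)(2.1936)] / 3.17250387 = -1.9761305 / 3.17250387 = -0.6229
  phi_hat_2 = [gamma(0) gamma(2) - gamma(1)^2] / det = [(3.0086)(2.1936) - (-2.4247)^2] / 3.17250387 = 0.72049487 / 3.17250387 = 0.2271
So phi_hat = [-0.6229, 0.2271].
Therefore phi_hat_1 = -0.6229.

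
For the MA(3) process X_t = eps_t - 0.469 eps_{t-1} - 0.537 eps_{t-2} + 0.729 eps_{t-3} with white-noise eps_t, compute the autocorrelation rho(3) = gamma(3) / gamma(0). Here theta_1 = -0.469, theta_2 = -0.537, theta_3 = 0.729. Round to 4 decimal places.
\rho(3) = 0.3574

For an MA(q) process with theta_0 = 1, the autocovariance is
  gamma(k) = sigma^2 * sum_{i=0..q-k} theta_i * theta_{i+k},
and rho(k) = gamma(k) / gamma(0). Sigma^2 cancels.
  numerator   = (1)*(0.729) = 0.729.
  denominator = (1)^2 + (-0.469)^2 + (-0.537)^2 + (0.729)^2 = 2.039771.
  rho(3) = 0.729 / 2.039771 = 0.3574.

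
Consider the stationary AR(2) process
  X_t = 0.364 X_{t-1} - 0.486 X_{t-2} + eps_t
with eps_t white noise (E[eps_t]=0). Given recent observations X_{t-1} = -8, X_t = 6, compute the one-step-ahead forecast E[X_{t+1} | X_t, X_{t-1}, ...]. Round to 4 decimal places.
E[X_{t+1} \mid \mathcal F_t] = 6.0720

For an AR(p) model X_t = c + sum_i phi_i X_{t-i} + eps_t, the
one-step-ahead conditional mean is
  E[X_{t+1} | X_t, ...] = c + sum_i phi_i X_{t+1-i}.
Substitute known values:
  E[X_{t+1} | ...] = (0.364) * (6) + (-0.486) * (-8)
                   = 6.0720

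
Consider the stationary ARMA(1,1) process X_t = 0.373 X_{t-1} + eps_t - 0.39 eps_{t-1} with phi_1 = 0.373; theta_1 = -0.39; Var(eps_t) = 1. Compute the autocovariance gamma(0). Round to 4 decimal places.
\gamma(0) = 1.0003

Multiply the model equation by X_{t-k} and take expectations. With theta_0 = psi_0 = 1 and psi_j the MA(infinity) weights, this gives
  gamma(k) - sum_i phi_i gamma(k-i) = c_k,
  c_k = sigma^2 * sum_{j=k..q} theta_j psi_{j-k}   (c_k = 0 for k > q),
using gamma(-m) = gamma(m).
psi-weights needed (psi_j = theta_j + sum_i phi_i psi_{j-i}):
  psi_1 = theta_1 + phi_1 = -0.39 + (0.373) = -0.017
Right-hand sides:
  c_0 = sigma^2 (1 + theta_1 psi_1) = 1 * (1 + (-0.39)(-0.017)) = 1 * 1.00663 = 1.00663
  c_1 = sigma^2 theta_1 = 1 * (-0.39) = -0.39
  c_2 = 0
Equations for k = 0 and k = 1 (AR order 1):
  gamma(0) = phi_1 gamma(1) + c_0
  gamma(1) = phi_1 gamma(0) + c_1
Substituting the second into the first: gamma(0) (1 - phi_1^2) = c_0 + phi_1 c_1, so
  gamma(0) = (c_0 + phi_1 c_1) / (1 - phi_1^2) = (1.00663 + (0.373)(-0.39)) / (1 - (0.373)^2) = 0.86116 / 0.860871 = 1.000336.
Therefore gamma(0) = 1.0003 (to 4 decimal places).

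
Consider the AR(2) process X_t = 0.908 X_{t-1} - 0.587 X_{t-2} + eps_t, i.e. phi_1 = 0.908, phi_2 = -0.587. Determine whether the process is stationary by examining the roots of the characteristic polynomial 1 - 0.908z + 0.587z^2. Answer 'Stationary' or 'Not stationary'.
\text{Stationary}

The AR(p) characteristic polynomial is P(z) = 1 - 0.908z + 0.587z^2.
Stationarity requires all roots to lie outside the unit circle, i.e. |z| > 1 for every root.
Set 1 + (-0.908) z + (0.587) z^2 = 0, i.e. a z^2 + b z + c = 0 with a = 0.587, b = -0.908, c = 1.
Discriminant D = b^2 - 4ac = (-0.908)^2 - 4*(0.587)*1 = 0.824464 - (2.348) = -1.523536.
D < 0, so the roots are the complex-conjugate pair z = (-b +/- i sqrt(-D)) / (2a) = 0.7734 +/- 1.0514i.
For a conjugate pair |z|^2 = z * conj(z) = (product of roots) = c/a = 1/(0.587) = 1.703578, so |z| = sqrt(1.703578) = 1.3052 for both roots.
Moduli of all roots: 1.3052, 1.3052.
All moduli strictly greater than 1? Yes.
Verdict: Stationary.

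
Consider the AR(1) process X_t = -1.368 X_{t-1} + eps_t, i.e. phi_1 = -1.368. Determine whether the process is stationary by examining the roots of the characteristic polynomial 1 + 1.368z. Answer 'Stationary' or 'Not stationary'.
\text{Not stationary}

The AR(p) characteristic polynomial is P(z) = 1 + 1.368z.
Stationarity requires all roots to lie outside the unit circle, i.e. |z| > 1 for every root.
This is linear in z: 1 + (1.368) z = 0  =>  z = -1/(1.368) = -0.730994,  |z| = 0.730994.
Moduli of all roots: 0.7310.
All moduli strictly greater than 1? No.
Verdict: Not stationary.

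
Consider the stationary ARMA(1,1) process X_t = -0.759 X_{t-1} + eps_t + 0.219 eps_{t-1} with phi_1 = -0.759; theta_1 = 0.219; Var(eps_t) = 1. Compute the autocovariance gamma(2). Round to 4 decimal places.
\gamma(2) = 0.8061

Multiply the model equation by X_{t-k} and take expectations. With theta_0 = psi_0 = 1 and psi_j the MA(infinity) weights, this gives
  gamma(k) - sum_i phi_i gamma(k-i) = c_k,
  c_k = sigma^2 * sum_{j=k..q} theta_j psi_{j-k}   (c_k = 0 for k > q),
using gamma(-m) = gamma(m).
psi-weights needed (psi_j = theta_j + sum_i phi_i psi_{j-i}):
  psi_1 = theta_1 + phi_1 = 0.219 + (-0.759) = -0.54
Right-hand sides:
  c_0 = sigma^2 (1 + theta_1 psi_1) = 1 * (1 + (0.219)(-0.54)) = 1 * 0.88174 = 0.88174
  c_1 = sigma^2 theta_1 = 1 * (0.219) = 0.219
  c_2 = 0
Equations for k = 0 and k = 1 (AR order 1):
  gamma(0) = phi_1 gamma(1) + c_0
  gamma(1) = phi_1 gamma(0) + c_1
Substituting the second into the first: gamma(0) (1 - phi_1^2) = c_0 + phi_1 c_1, so
  gamma(0) = (c_0 + phi_1 c_1) / (1 - phi_1^2) = (0.88174 + (-0.759)(0.219)) / (1 - (-0.759)^2) = 0.715519 / 0.423919 = 1.687867.
  gamma(1) = phi_1 gamma(0) + c_1 = (-0.759)(1.687867) + (0.219) = -1.062091.
For k = 2 (> q): gamma(2) = phi_1 gamma(1) = (-0.759)(-1.062091) = 0.806127.
Therefore gamma(2) = 0.8061 (to 4 decimal places).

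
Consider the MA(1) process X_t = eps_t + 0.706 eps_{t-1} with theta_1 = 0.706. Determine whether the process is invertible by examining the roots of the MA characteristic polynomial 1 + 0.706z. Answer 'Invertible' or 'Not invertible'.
\text{Invertible}

The MA(q) characteristic polynomial is P(z) = 1 + 0.706z.
Invertibility requires all roots to lie outside the unit circle, i.e. |z| > 1 for every root.
This is linear in z: 1 + (0.706) z = 0  =>  z = -1/(0.706) = -1.416431,  |z| = 1.416431.
Moduli of all roots: 1.4164.
All moduli strictly greater than 1? Yes.
Verdict: Invertible.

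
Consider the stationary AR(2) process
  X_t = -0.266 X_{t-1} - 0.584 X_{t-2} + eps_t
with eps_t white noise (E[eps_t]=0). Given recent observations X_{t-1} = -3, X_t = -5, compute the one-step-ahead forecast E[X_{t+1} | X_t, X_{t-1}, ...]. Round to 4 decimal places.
E[X_{t+1} \mid \mathcal F_t] = 3.0820

For an AR(p) model X_t = c + sum_i phi_i X_{t-i} + eps_t, the
one-step-ahead conditional mean is
  E[X_{t+1} | X_t, ...] = c + sum_i phi_i X_{t+1-i}.
Substitute known values:
  E[X_{t+1} | ...] = (-0.266) * (-5) + (-0.584) * (-3)
                   = 3.0820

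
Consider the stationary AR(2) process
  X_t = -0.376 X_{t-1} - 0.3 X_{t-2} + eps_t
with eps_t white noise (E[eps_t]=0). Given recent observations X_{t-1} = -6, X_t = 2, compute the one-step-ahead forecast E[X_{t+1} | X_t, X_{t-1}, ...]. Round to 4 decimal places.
E[X_{t+1} \mid \mathcal F_t] = 1.0480

For an AR(p) model X_t = c + sum_i phi_i X_{t-i} + eps_t, the
one-step-ahead conditional mean is
  E[X_{t+1} | X_t, ...] = c + sum_i phi_i X_{t+1-i}.
Substitute known values:
  E[X_{t+1} | ...] = (-0.376) * (2) + (-0.3) * (-6)
                   = 1.0480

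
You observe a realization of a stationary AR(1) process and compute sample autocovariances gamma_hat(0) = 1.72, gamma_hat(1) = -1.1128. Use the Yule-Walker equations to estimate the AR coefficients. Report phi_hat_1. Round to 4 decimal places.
\hat\phi_{1} = -0.6470

The Yule-Walker equations for an AR(p) process read, in matrix form,
  Gamma_p phi = r_p,   with   (Gamma_p)_{ij} = gamma(|i - j|),
                       (r_p)_i = gamma(i),   i,j = 1..p.
Substitute the sample gammas (Toeplitz matrix and right-hand side of size 1):
  Gamma_p = [[1.72]]
  r_p     = [-1.1128]
With p = 1 this is the single equation gamma(0) phi_1 = gamma(1):
  phi_hat_1 = gamma(1) / gamma(0) = -1.1128 / 1.72 = -0.6470.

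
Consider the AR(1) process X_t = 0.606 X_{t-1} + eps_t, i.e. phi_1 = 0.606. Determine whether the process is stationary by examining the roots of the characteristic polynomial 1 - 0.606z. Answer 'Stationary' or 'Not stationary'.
\text{Stationary}

The AR(p) characteristic polynomial is P(z) = 1 - 0.606z.
Stationarity requires all roots to lie outside the unit circle, i.e. |z| > 1 for every root.
This is linear in z: 1 + (-0.606) z = 0  =>  z = -1/(-0.606) = 1.650165,  |z| = 1.650165.
Moduli of all roots: 1.6502.
All moduli strictly greater than 1? Yes.
Verdict: Stationary.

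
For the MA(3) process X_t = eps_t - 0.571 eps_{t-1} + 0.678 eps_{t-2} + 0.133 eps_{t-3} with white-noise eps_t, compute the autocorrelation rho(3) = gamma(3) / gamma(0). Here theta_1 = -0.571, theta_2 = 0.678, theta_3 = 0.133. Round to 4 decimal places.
\rho(3) = 0.0737

For an MA(q) process with theta_0 = 1, the autocovariance is
  gamma(k) = sigma^2 * sum_{i=0..q-k} theta_i * theta_{i+k},
and rho(k) = gamma(k) / gamma(0). Sigma^2 cancels.
  numerator   = (1)*(0.133) = 0.133.
  denominator = (1)^2 + (-0.571)^2 + (0.678)^2 + (0.133)^2 = 1.803414.
  rho(3) = 0.133 / 1.803414 = 0.0737.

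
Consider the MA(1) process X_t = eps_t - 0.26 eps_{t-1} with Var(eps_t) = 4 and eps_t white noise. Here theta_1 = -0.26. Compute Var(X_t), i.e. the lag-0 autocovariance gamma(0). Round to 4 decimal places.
\gamma(0) = 4.2704

For an MA(q) process X_t = eps_t + sum_i theta_i eps_{t-i} with
Var(eps_t) = sigma^2, the variance is
  gamma(0) = sigma^2 * (1 + sum_i theta_i^2).
  sum_i theta_i^2 = (-0.26)^2 = 0.0676.
  gamma(0) = 4 * (1 + 0.0676) = 4 * 1.0676 = 4.2704.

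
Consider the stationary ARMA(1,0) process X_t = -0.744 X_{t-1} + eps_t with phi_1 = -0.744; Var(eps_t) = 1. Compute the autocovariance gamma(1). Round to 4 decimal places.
\gamma(1) = -1.6664

Multiply the model equation by X_{t-k} and take expectations. With theta_0 = psi_0 = 1 and psi_j the MA(infinity) weights, this gives
  gamma(k) - sum_i phi_i gamma(k-i) = c_k,
  c_k = sigma^2 * sum_{j=k..q} theta_j psi_{j-k}   (c_k = 0 for k > q),
using gamma(-m) = gamma(m).
Pure AR (q = 0): c_0 = sigma^2 = 1, c_k = 0 for k >= 1.
Equations for k = 0 and k = 1 (AR order 1):
  gamma(0) = phi_1 gamma(1) + c_0
  gamma(1) = phi_1 gamma(0) + c_1
Substituting the second into the first: gamma(0) (1 - phi_1^2) = c_0 + phi_1 c_1, so
  gamma(0) = c_0 / (1 - phi_1^2) = 1 / (1 - (-0.744)^2) = 1 / 0.446464 = 2.239822.
  gamma(1) = phi_1 gamma(0) = (-0.744)(2.239822) = -1.666428.
Therefore gamma(1) = -1.6664 (to 4 decimal places).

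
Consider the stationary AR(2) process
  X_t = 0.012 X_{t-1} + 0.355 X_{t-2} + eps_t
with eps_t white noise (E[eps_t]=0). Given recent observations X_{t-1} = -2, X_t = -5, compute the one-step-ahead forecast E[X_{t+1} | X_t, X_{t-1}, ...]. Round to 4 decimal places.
E[X_{t+1} \mid \mathcal F_t] = -0.7700

For an AR(p) model X_t = c + sum_i phi_i X_{t-i} + eps_t, the
one-step-ahead conditional mean is
  E[X_{t+1} | X_t, ...] = c + sum_i phi_i X_{t+1-i}.
Substitute known values:
  E[X_{t+1} | ...] = (0.012) * (-5) + (0.355) * (-2)
                   = -0.7700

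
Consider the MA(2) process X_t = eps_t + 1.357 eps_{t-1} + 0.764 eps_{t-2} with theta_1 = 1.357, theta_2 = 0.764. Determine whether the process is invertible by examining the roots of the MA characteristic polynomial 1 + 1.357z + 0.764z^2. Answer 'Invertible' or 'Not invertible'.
\text{Invertible}

The MA(q) characteristic polynomial is P(z) = 1 + 1.357z + 0.764z^2.
Invertibility requires all roots to lie outside the unit circle, i.e. |z| > 1 for every root.
Set 1 + (1.357) z + (0.764) z^2 = 0, i.e. a z^2 + b z + c = 0 with a = 0.764, b = 1.357, c = 1.
Discriminant D = b^2 - 4ac = (1.357)^2 - 4*(0.764)*1 = 1.841449 - (3.056) = -1.214551.
D < 0, so the roots are the complex-conjugate pair z = (-b +/- i sqrt(-D)) / (2a) = -0.8881 +/- 0.7212i.
For a conjugate pair |z|^2 = z * conj(z) = (product of roots) = c/a = 1/(0.764) = 1.308901, so |z| = sqrt(1.308901) = 1.1441 for both roots.
Moduli of all roots: 1.1441, 1.1441.
All moduli strictly greater than 1? Yes.
Verdict: Invertible.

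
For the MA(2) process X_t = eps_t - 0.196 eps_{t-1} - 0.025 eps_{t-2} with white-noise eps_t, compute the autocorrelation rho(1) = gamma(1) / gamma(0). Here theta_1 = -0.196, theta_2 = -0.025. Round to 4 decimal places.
\rho(1) = -0.1839

For an MA(q) process with theta_0 = 1, the autocovariance is
  gamma(k) = sigma^2 * sum_{i=0..q-k} theta_i * theta_{i+k},
and rho(k) = gamma(k) / gamma(0). Sigma^2 cancels.
  numerator   = (1)*(-0.196) + (-0.196)*(-0.025) = -0.1911.
  denominator = (1)^2 + (-0.196)^2 + (-0.025)^2 = 1.039041.
  rho(1) = -0.1911 / 1.039041 = -0.1839.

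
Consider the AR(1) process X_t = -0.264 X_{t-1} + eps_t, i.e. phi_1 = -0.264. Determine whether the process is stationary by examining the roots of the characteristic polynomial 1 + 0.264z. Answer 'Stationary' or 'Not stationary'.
\text{Stationary}

The AR(p) characteristic polynomial is P(z) = 1 + 0.264z.
Stationarity requires all roots to lie outside the unit circle, i.e. |z| > 1 for every root.
This is linear in z: 1 + (0.264) z = 0  =>  z = -1/(0.264) = -3.787879,  |z| = 3.787879.
Moduli of all roots: 3.7879.
All moduli strictly greater than 1? Yes.
Verdict: Stationary.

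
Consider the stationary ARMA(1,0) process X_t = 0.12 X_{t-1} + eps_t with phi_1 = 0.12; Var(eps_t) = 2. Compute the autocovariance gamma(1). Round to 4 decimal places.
\gamma(1) = 0.2435

Multiply the model equation by X_{t-k} and take expectations. With theta_0 = psi_0 = 1 and psi_j the MA(infinity) weights, this gives
  gamma(k) - sum_i phi_i gamma(k-i) = c_k,
  c_k = sigma^2 * sum_{j=k..q} theta_j psi_{j-k}   (c_k = 0 for k > q),
using gamma(-m) = gamma(m).
Pure AR (q = 0): c_0 = sigma^2 = 2, c_k = 0 for k >= 1.
Equations for k = 0 and k = 1 (AR order 1):
  gamma(0) = phi_1 gamma(1) + c_0
  gamma(1) = phi_1 gamma(0) + c_1
Substituting the second into the first: gamma(0) (1 - phi_1^2) = c_0 + phi_1 c_1, so
  gamma(0) = c_0 / (1 - phi_1^2) = 2 / (1 - (0.12)^2) = 2 / 0.9856 = 2.029221.
  gamma(1) = phi_1 gamma(0) = (0.12)(2.029221) = 0.243506.
Therefore gamma(1) = 0.2435 (to 4 decimal places).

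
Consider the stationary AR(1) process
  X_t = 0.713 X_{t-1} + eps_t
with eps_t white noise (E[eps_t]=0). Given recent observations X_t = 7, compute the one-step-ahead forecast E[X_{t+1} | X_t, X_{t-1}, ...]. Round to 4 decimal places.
E[X_{t+1} \mid \mathcal F_t] = 4.9910

For an AR(p) model X_t = c + sum_i phi_i X_{t-i} + eps_t, the
one-step-ahead conditional mean is
  E[X_{t+1} | X_t, ...] = c + sum_i phi_i X_{t+1-i}.
Substitute known values:
  E[X_{t+1} | ...] = (0.713) * (7)
                   = 4.9910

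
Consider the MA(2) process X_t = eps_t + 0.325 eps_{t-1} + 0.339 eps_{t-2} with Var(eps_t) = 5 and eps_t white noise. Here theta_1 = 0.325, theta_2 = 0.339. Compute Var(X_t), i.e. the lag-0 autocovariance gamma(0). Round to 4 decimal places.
\gamma(0) = 6.1027

For an MA(q) process X_t = eps_t + sum_i theta_i eps_{t-i} with
Var(eps_t) = sigma^2, the variance is
  gamma(0) = sigma^2 * (1 + sum_i theta_i^2).
  sum_i theta_i^2 = (0.325)^2 + (0.339)^2 = 0.105625 + 0.114921 = 0.220546.
  gamma(0) = 5 * (1 + 0.220546) = 5 * 1.220546 = 6.10273, which rounds to 6.1027.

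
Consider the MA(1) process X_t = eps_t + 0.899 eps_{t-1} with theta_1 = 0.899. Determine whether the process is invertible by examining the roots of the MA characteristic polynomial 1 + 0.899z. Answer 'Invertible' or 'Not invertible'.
\text{Invertible}

The MA(q) characteristic polynomial is P(z) = 1 + 0.899z.
Invertibility requires all roots to lie outside the unit circle, i.e. |z| > 1 for every root.
This is linear in z: 1 + (0.899) z = 0  =>  z = -1/(0.899) = -1.112347,  |z| = 1.112347.
Moduli of all roots: 1.1123.
All moduli strictly greater than 1? Yes.
Verdict: Invertible.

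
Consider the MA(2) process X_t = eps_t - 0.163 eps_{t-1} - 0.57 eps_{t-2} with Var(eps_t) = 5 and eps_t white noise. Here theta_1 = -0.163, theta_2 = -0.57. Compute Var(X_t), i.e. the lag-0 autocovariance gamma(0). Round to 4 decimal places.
\gamma(0) = 6.7573

For an MA(q) process X_t = eps_t + sum_i theta_i eps_{t-i} with
Var(eps_t) = sigma^2, the variance is
  gamma(0) = sigma^2 * (1 + sum_i theta_i^2).
  sum_i theta_i^2 = (-0.163)^2 + (-0.57)^2 = 0.026569 + 0.3249 = 0.351469.
  gamma(0) = 5 * (1 + 0.351469) = 5 * 1.351469 = 6.757345, which rounds to 6.7573.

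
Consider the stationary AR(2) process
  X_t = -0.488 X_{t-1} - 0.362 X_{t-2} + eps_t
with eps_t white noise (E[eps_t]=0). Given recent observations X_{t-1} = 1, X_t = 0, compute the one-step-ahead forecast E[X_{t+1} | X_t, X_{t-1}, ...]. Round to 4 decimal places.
E[X_{t+1} \mid \mathcal F_t] = -0.3620

For an AR(p) model X_t = c + sum_i phi_i X_{t-i} + eps_t, the
one-step-ahead conditional mean is
  E[X_{t+1} | X_t, ...] = c + sum_i phi_i X_{t+1-i}.
Substitute known values:
  E[X_{t+1} | ...] = (-0.488) * (0) + (-0.362) * (1)
                   = -0.3620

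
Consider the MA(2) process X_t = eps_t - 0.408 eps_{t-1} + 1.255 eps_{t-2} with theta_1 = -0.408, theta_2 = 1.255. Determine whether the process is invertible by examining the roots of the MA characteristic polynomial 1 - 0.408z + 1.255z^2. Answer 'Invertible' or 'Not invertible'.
\text{Not invertible}

The MA(q) characteristic polynomial is P(z) = 1 - 0.408z + 1.255z^2.
Invertibility requires all roots to lie outside the unit circle, i.e. |z| > 1 for every root.
Set 1 + (-0.408) z + (1.255) z^2 = 0, i.e. a z^2 + b z + c = 0 with a = 1.255, b = -0.408, c = 1.
Discriminant D = b^2 - 4ac = (-0.408)^2 - 4*(1.255)*1 = 0.166464 - (5.02) = -4.853536.
D < 0, so the roots are the complex-conjugate pair z = (-b +/- i sqrt(-D)) / (2a) = 0.1625 +/- 0.8777i.
For a conjugate pair |z|^2 = z * conj(z) = (product of roots) = c/a = 1/(1.255) = 0.796813, so |z| = sqrt(0.796813) = 0.8926 for both roots.
Moduli of all roots: 0.8926, 0.8926.
All moduli strictly greater than 1? No.
Verdict: Not invertible.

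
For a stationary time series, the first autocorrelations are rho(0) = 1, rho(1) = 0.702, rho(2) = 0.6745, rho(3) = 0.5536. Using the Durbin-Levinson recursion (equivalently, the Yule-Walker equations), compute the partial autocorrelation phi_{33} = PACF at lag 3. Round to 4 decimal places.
\phi_{33} = -0.0040

The PACF at lag k is phi_{kk}, the last component of the solution
to the Yule-Walker system G_k phi = r_k where
  (G_k)_{ij} = rho(|i - j|), (r_k)_i = rho(i), i,j = 1..k.
Equivalently, Durbin-Levinson gives phi_{kk} iteratively:
  phi_{11} = rho(1)
  phi_{kk} = [rho(k) - sum_{j=1..k-1} phi_{k-1,j} rho(k-j)]
            / [1 - sum_{j=1..k-1} phi_{k-1,j} rho(j)],
  phi_{k,j} = phi_{k-1,j} - phi_{kk} phi_{k-1,k-j},  j = 1..k-1.
Step k = 1:
  phi_11 = rho(1) = 0.702.
Step k = 2:
  phi_22 = [rho(2) - phi_11 rho(1)] / [1 - phi_11 rho(1)] = [0.6745 - (0.702)(0.702)] / [1 - (0.702)(0.702)]
         = 0.181696 / 0.507196 = 0.358236.
  Update: phi_21 = phi_11 - phi_22 phi_11 = 0.702 - (0.358236)(0.702) = 0.450518.
Step k = 3:
  phi_33 = [rho(3) - phi_21 rho(2) - phi_22 rho(1)] / [1 - phi_21 rho(1) - phi_22 rho(2)]
    numerator   = 0.5536 - (0.450518)(0.6745) - (0.358236)(0.702) = -0.00175634
    denominator = 1 - (0.450518)(0.702) - (0.358236)(0.6745) = 0.4421059
  phi_33 = -0.00175634 / 0.4421059 = -0.004.
Therefore phi_{33} = -0.0040.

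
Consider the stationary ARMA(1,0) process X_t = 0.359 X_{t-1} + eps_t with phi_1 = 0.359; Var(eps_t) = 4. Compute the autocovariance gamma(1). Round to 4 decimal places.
\gamma(1) = 1.6485

Multiply the model equation by X_{t-k} and take expectations. With theta_0 = psi_0 = 1 and psi_j the MA(infinity) weights, this gives
  gamma(k) - sum_i phi_i gamma(k-i) = c_k,
  c_k = sigma^2 * sum_{j=k..q} theta_j psi_{j-k}   (c_k = 0 for k > q),
using gamma(-m) = gamma(m).
Pure AR (q = 0): c_0 = sigma^2 = 4, c_k = 0 for k >= 1.
Equations for k = 0 and k = 1 (AR order 1):
  gamma(0) = phi_1 gamma(1) + c_0
  gamma(1) = phi_1 gamma(0) + c_1
Substituting the second into the first: gamma(0) (1 - phi_1^2) = c_0 + phi_1 c_1, so
  gamma(0) = c_0 / (1 - phi_1^2) = 4 / (1 - (0.359)^2) = 4 / 0.871119 = 4.591795.
  gamma(1) = phi_1 gamma(0) = (0.359)(4.591795) = 1.648454.
Therefore gamma(1) = 1.6485 (to 4 decimal places).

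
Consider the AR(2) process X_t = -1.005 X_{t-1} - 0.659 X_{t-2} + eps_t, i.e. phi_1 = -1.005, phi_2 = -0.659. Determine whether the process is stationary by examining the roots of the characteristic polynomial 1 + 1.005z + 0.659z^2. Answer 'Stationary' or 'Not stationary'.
\text{Stationary}

The AR(p) characteristic polynomial is P(z) = 1 + 1.005z + 0.659z^2.
Stationarity requires all roots to lie outside the unit circle, i.e. |z| > 1 for every root.
Set 1 + (1.005) z + (0.659) z^2 = 0, i.e. a z^2 + b z + c = 0 with a = 0.659, b = 1.005, c = 1.
Discriminant D = b^2 - 4ac = (1.005)^2 - 4*(0.659)*1 = 1.010025 - (2.636) = -1.625975.
D < 0, so the roots are the complex-conjugate pair z = (-b +/- i sqrt(-D)) / (2a) = -0.7625 +/- 0.9675i.
For a conjugate pair |z|^2 = z * conj(z) = (product of roots) = c/a = 1/(0.659) = 1.517451, so |z| = sqrt(1.517451) = 1.2318 for both roots.
Moduli of all roots: 1.2318, 1.2318.
All moduli strictly greater than 1? Yes.
Verdict: Stationary.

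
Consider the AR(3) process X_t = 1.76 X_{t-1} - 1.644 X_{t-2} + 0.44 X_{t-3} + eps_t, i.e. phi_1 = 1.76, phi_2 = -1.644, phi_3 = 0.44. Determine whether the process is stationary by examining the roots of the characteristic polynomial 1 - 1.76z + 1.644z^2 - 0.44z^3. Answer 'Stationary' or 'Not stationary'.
\text{Not stationary}

The AR(p) characteristic polynomial is P(z) = 1 - 1.76z + 1.644z^2 - 0.44z^3.
Stationarity requires all roots to lie outside the unit circle, i.e. |z| > 1 for every root.
Degree 3: look for a simple real root z0 first, then factor out (1 - z/z0) and solve the remaining quadratic.
Testing z0 = 2.5: P(2.5) = 1 + (-1.76)(2.5) + (1.644)(2.5)^2 + (-0.44)(2.5)^3
  = 1 + (-4.4) + (10.275) + (-6.875) = 0.  So z_0 = 2.5 is a root, |z_0| = 2.5.
Divide out the factor (1 - 0.4 z) = (1 - z/z0) (since 1/z0 = 0.4):
  P(z) = (1 - 0.4 z)(1 + (-1.36) z + (1.1) z^2)
  [check: z-coef -1.36 - (0.4) = -1.76; z^2-coef 1.1 - (0.4)(-1.36) = 1.644; z^3-coef -(0.4)(1.1) = -0.44.]
Remaining roots from the quadratic factor 1 + (-1.36) z + (1.1) z^2:
  Set 1 + (-1.36) z + (1.1) z^2 = 0, i.e. a z^2 + b z + c = 0 with a = 1.1, b = -1.36, c = 1.
  Discriminant D = b^2 - 4ac = (-1.36)^2 - 4*(1.1)*1 = 1.8496 - (4.4) = -2.5504.
  D < 0, so the roots are the complex-conjugate pair z = (-b +/- i sqrt(-D)) / (2a) = 0.6182 +/- 0.7259i.
  For a conjugate pair |z|^2 = z * conj(z) = (product of roots) = c/a = 1/(1.1) = 0.909091, so |z| = sqrt(0.909091) = 0.9535 for both roots.
Moduli of all roots: 2.5000, 0.9535, 0.9535.
All moduli strictly greater than 1? No.
Verdict: Not stationary.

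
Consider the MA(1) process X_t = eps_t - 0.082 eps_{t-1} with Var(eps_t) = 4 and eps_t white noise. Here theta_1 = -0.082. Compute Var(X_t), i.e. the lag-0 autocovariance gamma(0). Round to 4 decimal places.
\gamma(0) = 4.0269

For an MA(q) process X_t = eps_t + sum_i theta_i eps_{t-i} with
Var(eps_t) = sigma^2, the variance is
  gamma(0) = sigma^2 * (1 + sum_i theta_i^2).
  sum_i theta_i^2 = (-0.082)^2 = 0.006724.
  gamma(0) = 4 * (1 + 0.006724) = 4 * 1.006724 = 4.026896, which rounds to 4.0269.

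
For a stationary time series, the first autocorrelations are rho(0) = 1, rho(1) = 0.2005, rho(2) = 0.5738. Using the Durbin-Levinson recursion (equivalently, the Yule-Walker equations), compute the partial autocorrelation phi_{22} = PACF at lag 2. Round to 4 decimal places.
\phi_{22} = 0.5559

The PACF at lag k is phi_{kk}, the last component of the solution
to the Yule-Walker system G_k phi = r_k where
  (G_k)_{ij} = rho(|i - j|), (r_k)_i = rho(i), i,j = 1..k.
Equivalently, Durbin-Levinson gives phi_{kk} iteratively:
  phi_{11} = rho(1)
  phi_{kk} = [rho(k) - sum_{j=1..k-1} phi_{k-1,j} rho(k-j)]
            / [1 - sum_{j=1..k-1} phi_{k-1,j} rho(j)],
  phi_{k,j} = phi_{k-1,j} - phi_{kk} phi_{k-1,k-j},  j = 1..k-1.
Step k = 1:
  phi_11 = rho(1) = 0.2005.
Step k = 2:
  phi_22 = [rho(2) - phi_11 rho(1)] / [1 - phi_11 rho(1)] = [0.5738 - (0.2005)(0.2005)] / [1 - (0.2005)(0.2005)]
         = 0.53359975 / 0.95979975 = 0.5559.
Therefore phi_{22} = 0.5559.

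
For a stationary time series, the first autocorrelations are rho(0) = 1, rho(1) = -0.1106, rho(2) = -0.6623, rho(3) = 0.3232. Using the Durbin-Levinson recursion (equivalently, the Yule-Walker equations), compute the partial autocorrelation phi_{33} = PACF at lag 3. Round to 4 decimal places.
\phi_{33} = 0.2360

The PACF at lag k is phi_{kk}, the last component of the solution
to the Yule-Walker system G_k phi = r_k where
  (G_k)_{ij} = rho(|i - j|), (r_k)_i = rho(i), i,j = 1..k.
Equivalently, Durbin-Levinson gives phi_{kk} iteratively:
  phi_{11} = rho(1)
  phi_{kk} = [rho(k) - sum_{j=1..k-1} phi_{k-1,j} rho(k-j)]
            / [1 - sum_{j=1..k-1} phi_{k-1,j} rho(j)],
  phi_{k,j} = phi_{k-1,j} - phi_{kk} phi_{k-1,k-j},  j = 1..k-1.
Step k = 1:
  phi_11 = rho(1) = -0.1106.
Step k = 2:
  phi_22 = [rho(2) - phi_11 rho(1)] / [1 - phi_11 rho(1)] = [-0.6623 - (-0.1106)(-0.1106)] / [1 - (-0.1106)(-0.1106)]
         = -0.67453236 / 0.98776764 = -0.682886.
  Update: phi_21 = phi_11 - phi_22 phi_11 = -0.1106 - (-0.682886)(-0.1106) = -0.186127.
Step k = 3:
  phi_33 = [rho(3) - phi_21 rho(2) - phi_22 rho(1)] / [1 - phi_21 rho(1) - phi_22 rho(2)]
    numerator   = 0.3232 - (-0.186127)(-0.6623) - (-0.682886)(-0.1106) = 0.12440083
    denominator = 1 - (-0.186127)(-0.1106) - (-0.682886)(-0.6623) = 0.52713916
  phi_33 = 0.12440083 / 0.52713916 = 0.236.
Therefore phi_{33} = 0.2360.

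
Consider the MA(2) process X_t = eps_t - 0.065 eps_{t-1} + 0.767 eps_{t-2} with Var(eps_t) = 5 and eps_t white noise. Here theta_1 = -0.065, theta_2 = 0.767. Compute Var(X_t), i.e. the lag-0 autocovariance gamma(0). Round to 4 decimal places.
\gamma(0) = 7.9626

For an MA(q) process X_t = eps_t + sum_i theta_i eps_{t-i} with
Var(eps_t) = sigma^2, the variance is
  gamma(0) = sigma^2 * (1 + sum_i theta_i^2).
  sum_i theta_i^2 = (-0.065)^2 + (0.767)^2 = 0.004225 + 0.588289 = 0.592514.
  gamma(0) = 5 * (1 + 0.592514) = 5 * 1.592514 = 7.96257, which rounds to 7.9626.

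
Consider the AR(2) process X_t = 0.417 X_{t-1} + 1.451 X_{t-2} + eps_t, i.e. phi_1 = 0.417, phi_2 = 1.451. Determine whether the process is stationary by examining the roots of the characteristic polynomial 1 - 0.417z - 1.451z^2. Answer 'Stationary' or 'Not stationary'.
\text{Not stationary}

The AR(p) characteristic polynomial is P(z) = 1 - 0.417z - 1.451z^2.
Stationarity requires all roots to lie outside the unit circle, i.e. |z| > 1 for every root.
Set 1 + (-0.417) z + (-1.451) z^2 = 0, i.e. a z^2 + b z + c = 0 with a = -1.451, b = -0.417, c = 1.
Discriminant D = b^2 - 4ac = (-0.417)^2 - 4*(-1.451)*1 = 0.173889 - (-5.804) = 5.977889.
D >= 0, so the roots are real: z = (-b +/- sqrt(D)) / (2a) = (0.417 +/- 2.444972) / (-2.902).
  z_1 = (0.417 + 2.444972) / (-2.902) = -0.9862,   |z_1| = 0.9862.
  z_2 = (0.417 - 2.444972) / (-2.902) = 0.6988,   |z_2| = 0.6988.
Moduli of all roots: 0.9862, 0.6988.
All moduli strictly greater than 1? No.
Verdict: Not stationary.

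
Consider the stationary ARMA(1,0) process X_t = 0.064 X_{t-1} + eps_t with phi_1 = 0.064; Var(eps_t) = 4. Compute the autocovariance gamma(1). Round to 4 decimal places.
\gamma(1) = 0.2571

Multiply the model equation by X_{t-k} and take expectations. With theta_0 = psi_0 = 1 and psi_j the MA(infinity) weights, this gives
  gamma(k) - sum_i phi_i gamma(k-i) = c_k,
  c_k = sigma^2 * sum_{j=k..q} theta_j psi_{j-k}   (c_k = 0 for k > q),
using gamma(-m) = gamma(m).
Pure AR (q = 0): c_0 = sigma^2 = 4, c_k = 0 for k >= 1.
Equations for k = 0 and k = 1 (AR order 1):
  gamma(0) = phi_1 gamma(1) + c_0
  gamma(1) = phi_1 gamma(0) + c_1
Substituting the second into the first: gamma(0) (1 - phi_1^2) = c_0 + phi_1 c_1, so
  gamma(0) = c_0 / (1 - phi_1^2) = 4 / (1 - (0.064)^2) = 4 / 0.995904 = 4.016451.
  gamma(1) = phi_1 gamma(0) = (0.064)(4.016451) = 0.257053.
Therefore gamma(1) = 0.2571 (to 4 decimal places).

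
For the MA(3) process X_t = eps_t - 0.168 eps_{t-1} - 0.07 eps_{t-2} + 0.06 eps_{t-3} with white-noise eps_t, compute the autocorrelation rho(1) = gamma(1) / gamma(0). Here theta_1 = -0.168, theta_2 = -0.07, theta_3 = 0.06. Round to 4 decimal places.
\rho(1) = -0.1548

For an MA(q) process with theta_0 = 1, the autocovariance is
  gamma(k) = sigma^2 * sum_{i=0..q-k} theta_i * theta_{i+k},
and rho(k) = gamma(k) / gamma(0). Sigma^2 cancels.
  numerator   = (1)*(-0.168) + (-0.168)*(-0.07) + (-0.07)*(0.06) = -0.16044.
  denominator = (1)^2 + (-0.168)^2 + (-0.07)^2 + (0.06)^2 = 1.036724.
  rho(1) = -0.16044 / 1.036724 = -0.1548.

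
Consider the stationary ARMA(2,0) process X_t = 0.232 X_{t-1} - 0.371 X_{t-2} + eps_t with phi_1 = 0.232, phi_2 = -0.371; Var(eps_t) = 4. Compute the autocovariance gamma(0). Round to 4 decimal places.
\gamma(0) = 4.7752

Multiply the model equation by X_{t-k} and take expectations. With theta_0 = psi_0 = 1 and psi_j the MA(infinity) weights, this gives
  gamma(k) - sum_i phi_i gamma(k-i) = c_k,
  c_k = sigma^2 * sum_{j=k..q} theta_j psi_{j-k}   (c_k = 0 for k > q),
using gamma(-m) = gamma(m).
Pure AR (q = 0): c_0 = sigma^2 = 4, c_k = 0 for k >= 1.
Equations for k = 0, 1, 2 (AR order 2, c_2 = 0):
  (E0) gamma(0) = phi_1 gamma(1) + phi_2 gamma(2) + c_0
  (E1) gamma(1) = phi_1 gamma(0) + phi_2 gamma(1) + c_1
  (E2) gamma(2) = phi_1 gamma(1) + phi_2 gamma(0)
From (E1): gamma(1) = A gamma(0) + B with
  A = phi_1 / (1 - phi_2) = 0.232 / 1.371 = 0.16922,   B = c_1 / (1 - phi_2) = 0 / 1.371 = 0.
Insert (E2) into (E0): gamma(0) (1 - phi_2^2) = phi_1 (1 + phi_2) gamma(1) + c_0.
  phi_1 (1 + phi_2) = (0.232)(0.629) = 0.145928,   1 - phi_2^2 = 0.862359.
Replace gamma(1) by A gamma(0) + B and collect gamma(0):
  gamma(0) [0.862359 - (0.145928)(0.16922)] = c_0 = 4
  gamma(0) * 0.837665 = 4
  gamma(0) = 4 / 0.837665 = 4.775178.
Therefore gamma(0) = 4.7752 (to 4 decimal places).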